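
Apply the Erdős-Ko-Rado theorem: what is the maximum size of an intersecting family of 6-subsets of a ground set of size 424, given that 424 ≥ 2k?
max |F| = C(423, 5) = 110208979629

Erdős-Ko-Rado (1961): when n ≥ 2k, max |F| = C(n−1, k−1). The bound is attained by the star {A : i ∈ A} for any fixed i ∈ [n]. Here C(424−1, 6−1) = C(423, 5) = 110208979629.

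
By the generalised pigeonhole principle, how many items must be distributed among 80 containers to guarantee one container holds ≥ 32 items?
n = (32 − 1)·80 + 1 = 2481

By the generalised pigeonhole principle, to guarantee some box contains ≥ r objects we need more than (r − 1) · k objects total. Threshold: n = (r − 1) · k + 1. With r = 32 and k = 80: n = 31 · 80 + 1 = 2480 + 1 = 2481. For n = 2480 = 31 · 80, we can put exactly 31 objects in every box, avoiding 32 in any single one — so 2481 is tight.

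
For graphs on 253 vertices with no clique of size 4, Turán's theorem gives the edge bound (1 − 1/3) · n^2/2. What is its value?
Turán density bound = (2/3) · 253^2/2 = 64009/3 ≈ 21336.3333

Turán's theorem: ex(n, K_{r+1}) is achieved by the complete r-partite Turán graph T(n, r) with parts as balanced as possible, and is at most (1 − 1/r) · n^2/2. For r = 3, n = 253: the density bound is (2/3) · 64009/2 = 64009/3 ≈ 21336.3333. The integer-valued extremum is e(T(253, 3)) = 21336, which is strictly less than the density bound 64009/3 since 3 ∤ 253 (the parts of T(253, 3) cannot all be equal).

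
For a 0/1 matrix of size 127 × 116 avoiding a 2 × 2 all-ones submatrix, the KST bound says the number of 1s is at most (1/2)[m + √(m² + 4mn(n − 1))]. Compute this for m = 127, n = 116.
z(127, 116; 2, 2) ≤ (1/2)[127 + √(127² + 4·127·116·115)] = (1/2)[127 + √6792849] = 1366.6547

Kővári–Sós–Turán: let r_1, ..., r_127 be the row sums and z = Σ r_i the total number of 1s. Each pair of columns can share at most one row with both entries 1 (else a 2×2 all-ones block appears), so Σ_i C(r_i, 2) ≤ C(116, 2) = 6670. By convexity Σ_i C(r_i, 2) ≥ 127·C(z/127, 2) = z(z − 127)/(2·127), giving z² − 127z − 127·116·115 ≤ 0 and hence z ≤ (1/2)[127 + √(16129 + 4·1694180)] = (1/2)[127 + √6792849] ≈ (1/2)(127 + 2606.3095) = 1366.6547.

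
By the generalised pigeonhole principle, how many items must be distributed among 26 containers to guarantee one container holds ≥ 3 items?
n = (3 − 1)·26 + 1 = 53

By the generalised pigeonhole principle, to guarantee some box contains ≥ r objects we need more than (r − 1) · k objects total. Threshold: n = (r − 1) · k + 1. With r = 3 and k = 26: n = 2 · 26 + 1 = 52 + 1 = 53. For n = 52 = 2 · 26, we can put exactly 2 objects in every box, avoiding 3 in any single one — so 53 is tight.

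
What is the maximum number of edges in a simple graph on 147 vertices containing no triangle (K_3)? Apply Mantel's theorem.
ex(147, K_3) = ⌊147^2/4⌋ = 5402

Mantel (1907): a triangle-free graph on n vertices has at most ⌊n^2/4⌋ edges, with equality for the complete bipartite graph K_{⌊n/2⌋, ⌈n/2⌉}. For n = 147: ⌊147^2/4⌋ = ⌊21609/4⌋ = 5402. The extremal graph is K_{73, 74}, which has 73·74 = 5402 edges.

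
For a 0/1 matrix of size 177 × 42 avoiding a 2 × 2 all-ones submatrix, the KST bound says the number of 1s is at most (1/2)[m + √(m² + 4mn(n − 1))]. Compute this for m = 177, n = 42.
z(177, 42; 2, 2) ≤ (1/2)[177 + √(177² + 4·177·42·41)] = (1/2)[177 + √1250505] = 647.6299

Kővári–Sós–Turán: let r_1, ..., r_177 be the row sums and z = Σ r_i the total number of 1s. Each pair of columns can share at most one row with both entries 1 (else a 2×2 all-ones block appears), so Σ_i C(r_i, 2) ≤ C(42, 2) = 861. By convexity Σ_i C(r_i, 2) ≥ 177·C(z/177, 2) = z(z − 177)/(2·177), giving z² − 177z − 177·42·41 ≤ 0 and hence z ≤ (1/2)[177 + √(31329 + 4·304794)] = (1/2)[177 + √1250505] ≈ (1/2)(177 + 1118.2598) = 647.6299.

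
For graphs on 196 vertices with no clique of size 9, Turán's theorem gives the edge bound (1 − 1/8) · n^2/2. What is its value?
Turán density bound = (7/8) · 196^2/2 = 16807

Turán's theorem: ex(n, K_{r+1}) is achieved by the complete r-partite Turán graph T(n, r) with parts as balanced as possible, and is at most (1 − 1/r) · n^2/2. For r = 8, n = 196: the density bound is (7/8) · 38416/2 = 16807. The integer-valued extremum is e(T(196, 8)) = 16806, which is strictly less than the density bound 16807 since 8 ∤ 196 (the parts of T(196, 8) cannot all be equal).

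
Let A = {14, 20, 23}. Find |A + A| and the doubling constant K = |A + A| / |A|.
K = |A + A| / |A| = 6/3 = 2

Enumerate A + A = {a + b : a, b ∈ A}. With |A| = 3, there are |A|^2 = 9 ordered sum pairs; collecting distinct values, A + A = {28, 34, 37, 40, 43, 46}, so |A + A| = 6. Thus K = 6/3 = 2. For comparison, the minimum possible |A + A| over all 3-element sets is 2·3 − 1 = 5 (so min K = 5/3), attained only by arithmetic progressions.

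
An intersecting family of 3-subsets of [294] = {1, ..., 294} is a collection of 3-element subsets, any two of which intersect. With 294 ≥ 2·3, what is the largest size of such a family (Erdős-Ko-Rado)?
max |F| = C(293, 2) = 42778

Erdős-Ko-Rado (1961): when n ≥ 2k, max |F| = C(n−1, k−1). The bound is attained by the star {A : i ∈ A} for any fixed i ∈ [n]. Here C(294−1, 3−1) = C(293, 2) = 42778.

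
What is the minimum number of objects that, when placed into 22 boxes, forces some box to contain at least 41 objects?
n = (41 − 1)·22 + 1 = 881

By the generalised pigeonhole principle, to guarantee some box contains ≥ r objects we need more than (r − 1) · k objects total. Threshold: n = (r − 1) · k + 1. With r = 41 and k = 22: n = 40 · 22 + 1 = 880 + 1 = 881. For n = 880 = 40 · 22, we can put exactly 40 objects in every box, avoiding 41 in any single one — so 881 is tight.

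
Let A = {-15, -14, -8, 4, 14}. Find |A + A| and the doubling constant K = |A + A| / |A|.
K = |A + A| / |A| = 15/5 = 3

Enumerate A + A = {a + b : a, b ∈ A}. With |A| = 5, there are |A|^2 = 25 ordered sum pairs; collecting distinct values, A + A = {-30, -29, -28, -23, -22, -16, -11, -10, -4, -1, 0, 6, 8, 18, 28}, so |A + A| = 15. Thus K = 15/5 = 3. For comparison, the minimum possible |A + A| over all 5-element sets is 2·5 − 1 = 9 (so min K = 9/5), attained only by arithmetic progressions.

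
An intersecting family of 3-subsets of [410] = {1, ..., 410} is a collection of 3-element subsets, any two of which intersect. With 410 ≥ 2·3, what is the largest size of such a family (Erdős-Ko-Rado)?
max |F| = C(409, 2) = 83436

The Erdős-Ko-Rado theorem states: for n ≥ 2k, an intersecting family of k-subsets of an n-element set has size at most C(n − 1, k − 1), with equality for 'star' families {A ⊆ [n] : |A| = k, i ∈ A} (fix an element i). For n = 410, k = 3: C(409, 2) = 83436.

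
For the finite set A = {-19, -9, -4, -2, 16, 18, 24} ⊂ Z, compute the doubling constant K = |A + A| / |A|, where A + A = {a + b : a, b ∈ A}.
K = |A + A| / |A| = 27/7

Enumerate A + A = {a + b : a, b ∈ A}. With |A| = 7, there are |A|^2 = 49 ordered sum pairs; collecting distinct values, A + A = {-38, -28, -23, -21, -18, -13, -11, -8, -6, -4, -3, -1, 5, 7, 9, 12, 14, 15, 16, 20, 22, 32, 34, 36, 40, 42, 48}, so |A + A| = 27. Thus K = 27/7. For comparison, the minimum possible |A + A| over all 7-element sets is 2·7 − 1 = 13 (so min K = 13/7), attained only by arithmetic progressions.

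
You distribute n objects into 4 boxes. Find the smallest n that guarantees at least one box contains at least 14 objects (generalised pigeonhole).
n = (14 − 1)·4 + 1 = 53

By the generalised pigeonhole principle, to guarantee some box contains ≥ r objects we need more than (r − 1) · k objects total. Threshold: n = (r − 1) · k + 1. With r = 14 and k = 4: n = 13 · 4 + 1 = 52 + 1 = 53. For n = 52 = 13 · 4, we can put exactly 13 objects in every box, avoiding 14 in any single one — so 53 is tight.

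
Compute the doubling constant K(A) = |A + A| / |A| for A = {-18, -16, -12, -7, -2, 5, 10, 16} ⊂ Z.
K = |A + A| / |A| = 32/8 = 4

Enumerate A + A = {a + b : a, b ∈ A}. With |A| = 8, there are |A|^2 = 64 ordered sum pairs; collecting distinct values, A + A = {-36, -34, -32, -30, -28, -25, -24, -23, -20, -19, -18, -14, -13, -11, -9, -8, -7, -6, -4, -2, 0, 3, 4, 8, 9, 10, 14, 15, 20, 21, 26, 32}, so |A + A| = 32. Thus K = 32/8 = 4. For comparison, the minimum possible |A + A| over all 8-element sets is 2·8 − 1 = 15 (so min K = 15/8), attained only by arithmetic progressions.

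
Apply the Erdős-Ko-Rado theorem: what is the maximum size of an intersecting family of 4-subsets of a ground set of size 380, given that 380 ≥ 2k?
max |F| = C(379, 3) = 9001629

Erdős-Ko-Rado (1961): when n ≥ 2k, max |F| = C(n−1, k−1). The bound is attained by the star {A : i ∈ A} for any fixed i ∈ [n]. Here C(380−1, 4−1) = C(379, 3) = 9001629.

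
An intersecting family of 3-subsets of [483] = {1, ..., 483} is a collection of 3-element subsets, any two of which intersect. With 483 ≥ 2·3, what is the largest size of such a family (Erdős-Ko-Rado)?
max |F| = C(482, 2) = 115921

Erdős-Ko-Rado (1961): when n ≥ 2k, max |F| = C(n−1, k−1). The bound is attained by the star {A : i ∈ A} for any fixed i ∈ [n]. Here C(483−1, 3−1) = C(482, 2) = 115921.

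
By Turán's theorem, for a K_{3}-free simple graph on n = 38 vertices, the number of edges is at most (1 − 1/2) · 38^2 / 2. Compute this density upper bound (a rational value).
Turán density bound = (1/2) · 38^2/2 = 361

Turán's theorem: ex(n, K_{r+1}) is achieved by the complete r-partite Turán graph T(n, r) with parts as balanced as possible, and is at most (1 − 1/r) · n^2/2. For r = 2, n = 38: the density bound is (1/2) · 1444/2 = 361. Since 2 ∣ 38, the Turán graph T(38, 2) has parts of equal size 19, and its edge count e(T(38, 2)) = 361 attains the density bound exactly.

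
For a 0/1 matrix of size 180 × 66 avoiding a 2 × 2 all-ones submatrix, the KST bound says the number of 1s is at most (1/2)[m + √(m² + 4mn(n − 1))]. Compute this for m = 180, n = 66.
z(180, 66; 2, 2) ≤ (1/2)[180 + √(180² + 4·180·66·65)] = (1/2)[180 + √3121200] = 973.3459

Kővári–Sós–Turán: let r_1, ..., r_180 be the row sums and z = Σ r_i the total number of 1s. Each pair of columns can share at most one row with both entries 1 (else a 2×2 all-ones block appears), so Σ_i C(r_i, 2) ≤ C(66, 2) = 2145. By convexity Σ_i C(r_i, 2) ≥ 180·C(z/180, 2) = z(z − 180)/(2·180), giving z² − 180z − 180·66·65 ≤ 0 and hence z ≤ (1/2)[180 + √(32400 + 4·772200)] = (1/2)[180 + √3121200] ≈ (1/2)(180 + 1766.6918) = 973.3459.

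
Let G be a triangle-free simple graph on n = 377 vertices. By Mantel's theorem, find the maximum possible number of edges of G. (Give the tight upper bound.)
ex(377, K_3) = ⌊377^2/4⌋ = 35532

Mantel (1907): a triangle-free graph on n vertices has at most ⌊n^2/4⌋ edges, with equality for the complete bipartite graph K_{⌊n/2⌋, ⌈n/2⌉}. For n = 377: ⌊377^2/4⌋ = ⌊142129/4⌋ = 35532. The extremal graph is K_{188, 189}, which has 188·189 = 35532 edges.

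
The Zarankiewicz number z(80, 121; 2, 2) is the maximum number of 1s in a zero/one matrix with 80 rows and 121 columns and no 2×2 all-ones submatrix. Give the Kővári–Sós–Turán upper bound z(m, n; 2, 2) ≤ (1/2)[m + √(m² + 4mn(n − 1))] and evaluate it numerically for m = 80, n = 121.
z(80, 121; 2, 2) ≤ (1/2)[80 + √(80² + 4·80·121·120)] = (1/2)[80 + √4652800] = 1118.5175

Kővári–Sós–Turán: let r_1, ..., r_80 be the row sums and z = Σ r_i the total number of 1s. Each pair of columns can share at most one row with both entries 1 (else a 2×2 all-ones block appears), so Σ_i C(r_i, 2) ≤ C(121, 2) = 7260. By convexity Σ_i C(r_i, 2) ≥ 80·C(z/80, 2) = z(z − 80)/(2·80), giving z² − 80z − 80·121·120 ≤ 0 and hence z ≤ (1/2)[80 + √(6400 + 4·1161600)] = (1/2)[80 + √4652800] ≈ (1/2)(80 + 2157.035) = 1118.5175.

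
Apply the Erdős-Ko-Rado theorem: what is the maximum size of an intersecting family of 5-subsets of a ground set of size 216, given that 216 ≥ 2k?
max |F| = C(215, 4) = 86567815

The Erdős-Ko-Rado theorem states: for n ≥ 2k, an intersecting family of k-subsets of an n-element set has size at most C(n − 1, k − 1), with equality for 'star' families {A ⊆ [n] : |A| = k, i ∈ A} (fix an element i). For n = 216, k = 5: C(215, 4) = 86567815.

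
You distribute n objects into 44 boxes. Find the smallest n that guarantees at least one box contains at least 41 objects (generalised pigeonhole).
n = (41 − 1)·44 + 1 = 1761

By the generalised pigeonhole principle, to guarantee some box contains ≥ r objects we need more than (r − 1) · k objects total. Threshold: n = (r − 1) · k + 1. With r = 41 and k = 44: n = 40 · 44 + 1 = 1760 + 1 = 1761. For n = 1760 = 40 · 44, we can put exactly 40 objects in every box, avoiding 41 in any single one — so 1761 is tight.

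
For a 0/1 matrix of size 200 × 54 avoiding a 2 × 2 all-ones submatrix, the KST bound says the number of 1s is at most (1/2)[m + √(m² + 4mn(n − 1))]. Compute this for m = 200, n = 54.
z(200, 54; 2, 2) ≤ (1/2)[200 + √(200² + 4·200·54·53)] = (1/2)[200 + √2329600] = 863.1514

Kővári–Sós–Turán: let r_1, ..., r_200 be the row sums and z = Σ r_i the total number of 1s. Each pair of columns can share at most one row with both entries 1 (else a 2×2 all-ones block appears), so Σ_i C(r_i, 2) ≤ C(54, 2) = 1431. By convexity Σ_i C(r_i, 2) ≥ 200·C(z/200, 2) = z(z − 200)/(2·200), giving z² − 200z − 200·54·53 ≤ 0 and hence z ≤ (1/2)[200 + √(40000 + 4·572400)] = (1/2)[200 + √2329600] ≈ (1/2)(200 + 1526.3027) = 863.1514.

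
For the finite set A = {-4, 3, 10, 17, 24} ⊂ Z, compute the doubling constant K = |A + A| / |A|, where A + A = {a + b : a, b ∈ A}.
K = |A + A| / |A| = 9/5

Enumerate A + A = {a + b : a, b ∈ A}. With |A| = 5, there are |A|^2 = 25 ordered sum pairs; collecting distinct values, A + A = {-8, -1, 6, 13, 20, 27, 34, 41, 48}, so |A + A| = 9. Thus K = 9/5. Here |A + A| = 2|A| − 1 = 9, the minimum possible — so K = 9/5 is minimal, which holds iff A is an arithmetic progression.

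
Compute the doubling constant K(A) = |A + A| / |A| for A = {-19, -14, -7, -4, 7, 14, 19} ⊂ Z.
K = |A + A| / |A| = 26/7

Enumerate A + A = {a + b : a, b ∈ A}. With |A| = 7, there are |A|^2 = 49 ordered sum pairs; collecting distinct values, A + A = {-38, -33, -28, -26, -23, -21, -18, -14, -12, -11, -8, -7, -5, 0, 3, 5, 7, 10, 12, 14, 15, 21, 26, 28, 33, 38}, so |A + A| = 26. Thus K = 26/7. For comparison, the minimum possible |A + A| over all 7-element sets is 2·7 − 1 = 13 (so min K = 13/7), attained only by arithmetic progressions.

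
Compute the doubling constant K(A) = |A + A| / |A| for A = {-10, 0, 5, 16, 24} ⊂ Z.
K = |A + A| / |A| = 15/5 = 3

Enumerate A + A = {a + b : a, b ∈ A}. With |A| = 5, there are |A|^2 = 25 ordered sum pairs; collecting distinct values, A + A = {-20, -10, -5, 0, 5, 6, 10, 14, 16, 21, 24, 29, 32, 40, 48}, so |A + A| = 15. Thus K = 15/5 = 3. For comparison, the minimum possible |A + A| over all 5-element sets is 2·5 − 1 = 9 (so min K = 9/5), attained only by arithmetic progressions.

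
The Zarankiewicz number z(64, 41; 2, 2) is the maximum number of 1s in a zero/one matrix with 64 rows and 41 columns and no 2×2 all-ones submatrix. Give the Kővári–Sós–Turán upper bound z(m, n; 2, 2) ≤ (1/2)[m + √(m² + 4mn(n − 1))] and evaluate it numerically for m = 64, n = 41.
z(64, 41; 2, 2) ≤ (1/2)[64 + √(64² + 4·64·41·40)] = (1/2)[64 + √423936] = 357.5518

Kővári–Sós–Turán: let r_1, ..., r_64 be the row sums and z = Σ r_i the total number of 1s. Each pair of columns can share at most one row with both entries 1 (else a 2×2 all-ones block appears), so Σ_i C(r_i, 2) ≤ C(41, 2) = 820. By convexity Σ_i C(r_i, 2) ≥ 64·C(z/64, 2) = z(z − 64)/(2·64), giving z² − 64z − 64·41·40 ≤ 0 and hence z ≤ (1/2)[64 + √(4096 + 4·104960)] = (1/2)[64 + √423936] ≈ (1/2)(64 + 651.1037) = 357.5518.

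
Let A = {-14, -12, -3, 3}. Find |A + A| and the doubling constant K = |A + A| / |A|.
K = |A + A| / |A| = 10/4 = 5/2

Enumerate A + A = {a + b : a, b ∈ A}. With |A| = 4, there are |A|^2 = 16 ordered sum pairs; collecting distinct values, A + A = {-28, -26, -24, -17, -15, -11, -9, -6, 0, 6}, so |A + A| = 10. Thus K = 10/4 = 5/2. For comparison, the minimum possible |A + A| over all 4-element sets is 2·4 − 1 = 7 (so min K = 7/4), attained only by arithmetic progressions.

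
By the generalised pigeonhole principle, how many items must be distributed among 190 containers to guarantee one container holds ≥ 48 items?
n = (48 − 1)·190 + 1 = 8931

By the generalised pigeonhole principle, to guarantee some box contains ≥ r objects we need more than (r − 1) · k objects total. Threshold: n = (r − 1) · k + 1. With r = 48 and k = 190: n = 47 · 190 + 1 = 8930 + 1 = 8931. For n = 8930 = 47 · 190, we can put exactly 47 objects in every box, avoiding 48 in any single one — so 8931 is tight.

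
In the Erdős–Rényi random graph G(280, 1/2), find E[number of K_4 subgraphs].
E[# K_4] = C(280, 4) · (1/2)^C(4, 2) = 250654530 / 2^6 = 125327265/32 = 3916477.03125

For each 4-subset S of vertices (there are C(280, 4) = 250654530 such S), let X_S = 1 if S induces a K_4 (all C(4, 2) = 6 edges present). Then P(X_S = 1) = (1/2)^6 = 1/64. By linearity of expectation, E[# K_4] = C(280, 4) · (1/2)^6 = 250654530 / 64 = 125327265/32 = 3916477.03125.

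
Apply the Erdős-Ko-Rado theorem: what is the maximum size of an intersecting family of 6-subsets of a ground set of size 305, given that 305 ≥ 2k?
max |F| = C(304, 5) = 20932912560

Erdős-Ko-Rado (1961): when n ≥ 2k, max |F| = C(n−1, k−1). The bound is attained by the star {A : i ∈ A} for any fixed i ∈ [n]. Here C(305−1, 6−1) = C(304, 5) = 20932912560.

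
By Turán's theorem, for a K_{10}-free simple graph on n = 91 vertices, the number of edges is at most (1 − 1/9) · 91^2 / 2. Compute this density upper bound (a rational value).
Turán density bound = (8/9) · 91^2/2 = 33124/9 ≈ 3680.4444

Turán's theorem: ex(n, K_{r+1}) is achieved by the complete r-partite Turán graph T(n, r) with parts as balanced as possible, and is at most (1 − 1/r) · n^2/2. For r = 9, n = 91: the density bound is (8/9) · 8281/2 = 33124/9 ≈ 3680.4444. The integer-valued extremum is e(T(91, 9)) = 3680, which is strictly less than the density bound 33124/9 since 9 ∤ 91 (the parts of T(91, 9) cannot all be equal).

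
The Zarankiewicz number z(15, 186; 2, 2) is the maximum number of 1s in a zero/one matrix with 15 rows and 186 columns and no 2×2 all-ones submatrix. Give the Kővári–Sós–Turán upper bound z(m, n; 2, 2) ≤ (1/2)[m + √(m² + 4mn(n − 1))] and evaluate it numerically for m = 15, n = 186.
z(15, 186; 2, 2) ≤ (1/2)[15 + √(15² + 4·15·186·185)] = (1/2)[15 + √2064825] = 725.9749

Kővári–Sós–Turán: let r_1, ..., r_15 be the row sums and z = Σ r_i the total number of 1s. Each pair of columns can share at most one row with both entries 1 (else a 2×2 all-ones block appears), so Σ_i C(r_i, 2) ≤ C(186, 2) = 17205. By convexity Σ_i C(r_i, 2) ≥ 15·C(z/15, 2) = z(z − 15)/(2·15), giving z² − 15z − 15·186·185 ≤ 0 and hence z ≤ (1/2)[15 + √(225 + 4·516150)] = (1/2)[15 + √2064825] ≈ (1/2)(15 + 1436.9499) = 725.9749.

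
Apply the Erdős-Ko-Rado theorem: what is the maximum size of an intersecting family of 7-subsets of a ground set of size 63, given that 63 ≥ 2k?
max |F| = C(62, 6) = 61474519

The Erdős-Ko-Rado theorem states: for n ≥ 2k, an intersecting family of k-subsets of an n-element set has size at most C(n − 1, k − 1), with equality for 'star' families {A ⊆ [n] : |A| = k, i ∈ A} (fix an element i). For n = 63, k = 7: C(62, 6) = 61474519.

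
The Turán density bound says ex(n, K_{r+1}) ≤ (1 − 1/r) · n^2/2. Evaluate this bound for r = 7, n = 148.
Turán density bound = (6/7) · 148^2/2 = 65712/7 ≈ 9387.4286

Turán's theorem: ex(n, K_{r+1}) is achieved by the complete r-partite Turán graph T(n, r) with parts as balanced as possible, and is at most (1 − 1/r) · n^2/2. For r = 7, n = 148: the density bound is (6/7) · 21904/2 = 65712/7 ≈ 9387.4286. The integer-valued extremum is e(T(148, 7)) = 9387, which is strictly less than the density bound 65712/7 since 7 ∤ 148 (the parts of T(148, 7) cannot all be equal).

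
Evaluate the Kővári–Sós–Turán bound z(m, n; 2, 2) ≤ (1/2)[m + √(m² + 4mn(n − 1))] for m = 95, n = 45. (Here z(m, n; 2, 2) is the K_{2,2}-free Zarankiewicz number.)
z(95, 45; 2, 2) ≤ (1/2)[95 + √(95² + 4·95·45·44)] = (1/2)[95 + √761425] = 483.7983

Kővári–Sós–Turán: let r_1, ..., r_95 be the row sums and z = Σ r_i the total number of 1s. Each pair of columns can share at most one row with both entries 1 (else a 2×2 all-ones block appears), so Σ_i C(r_i, 2) ≤ C(45, 2) = 990. By convexity Σ_i C(r_i, 2) ≥ 95·C(z/95, 2) = z(z − 95)/(2·95), giving z² − 95z − 95·45·44 ≤ 0 and hence z ≤ (1/2)[95 + √(9025 + 4·188100)] = (1/2)[95 + √761425] ≈ (1/2)(95 + 872.5967) = 483.7983.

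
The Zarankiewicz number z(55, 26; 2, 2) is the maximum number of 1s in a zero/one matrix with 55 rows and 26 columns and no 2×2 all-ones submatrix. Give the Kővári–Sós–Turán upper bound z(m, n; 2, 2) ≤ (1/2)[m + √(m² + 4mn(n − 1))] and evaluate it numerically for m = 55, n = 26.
z(55, 26; 2, 2) ≤ (1/2)[55 + √(55² + 4·55·26·25)] = (1/2)[55 + √146025] = 218.5661

Kővári–Sós–Turán: let r_1, ..., r_55 be the row sums and z = Σ r_i the total number of 1s. Each pair of columns can share at most one row with both entries 1 (else a 2×2 all-ones block appears), so Σ_i C(r_i, 2) ≤ C(26, 2) = 325. By convexity Σ_i C(r_i, 2) ≥ 55·C(z/55, 2) = z(z − 55)/(2·55), giving z² − 55z − 55·26·25 ≤ 0 and hence z ≤ (1/2)[55 + √(3025 + 4·35750)] = (1/2)[55 + √146025] ≈ (1/2)(55 + 382.1322) = 218.5661.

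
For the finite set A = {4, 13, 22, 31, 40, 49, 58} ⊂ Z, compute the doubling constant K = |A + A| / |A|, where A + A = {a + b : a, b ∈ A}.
K = |A + A| / |A| = 13/7

Enumerate A + A = {a + b : a, b ∈ A}. With |A| = 7, there are |A|^2 = 49 ordered sum pairs; collecting distinct values, A + A = {8, 17, 26, 35, 44, 53, 62, 71, 80, 89, 98, 107, 116}, so |A + A| = 13. Thus K = 13/7. Here |A + A| = 2|A| − 1 = 13, the minimum possible — so K = 13/7 is minimal, which holds iff A is an arithmetic progression.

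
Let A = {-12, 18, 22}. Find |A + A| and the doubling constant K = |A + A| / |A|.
K = |A + A| / |A| = 6/3 = 2

Enumerate A + A = {a + b : a, b ∈ A}. With |A| = 3, there are |A|^2 = 9 ordered sum pairs; collecting distinct values, A + A = {-24, 6, 10, 36, 40, 44}, so |A + A| = 6. Thus K = 6/3 = 2. For comparison, the minimum possible |A + A| over all 3-element sets is 2·3 − 1 = 5 (so min K = 5/3), attained only by arithmetic progressions.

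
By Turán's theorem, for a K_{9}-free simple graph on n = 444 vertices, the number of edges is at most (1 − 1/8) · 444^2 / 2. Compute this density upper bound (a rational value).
Turán density bound = (7/8) · 444^2/2 = 86247

Turán's theorem: ex(n, K_{r+1}) is achieved by the complete r-partite Turán graph T(n, r) with parts as balanced as possible, and is at most (1 − 1/r) · n^2/2. For r = 8, n = 444: the density bound is (7/8) · 197136/2 = 86247. The integer-valued extremum is e(T(444, 8)) = 86246, which is strictly less than the density bound 86247 since 8 ∤ 444 (the parts of T(444, 8) cannot all be equal).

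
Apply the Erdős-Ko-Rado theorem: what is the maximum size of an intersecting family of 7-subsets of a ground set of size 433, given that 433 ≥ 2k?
max |F| = C(432, 6) = 8718181624152

Erdős-Ko-Rado (1961): when n ≥ 2k, max |F| = C(n−1, k−1). The bound is attained by the star {A : i ∈ A} for any fixed i ∈ [n]. Here C(433−1, 7−1) = C(432, 6) = 8718181624152.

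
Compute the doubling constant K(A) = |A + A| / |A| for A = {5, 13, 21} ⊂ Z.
K = |A + A| / |A| = 5/3

Enumerate A + A = {a + b : a, b ∈ A}. With |A| = 3, there are |A|^2 = 9 ordered sum pairs; collecting distinct values, A + A = {10, 18, 26, 34, 42}, so |A + A| = 5. Thus K = 5/3. Here |A + A| = 2|A| − 1 = 5, the minimum possible — so K = 5/3 is minimal, which holds iff A is an arithmetic progression.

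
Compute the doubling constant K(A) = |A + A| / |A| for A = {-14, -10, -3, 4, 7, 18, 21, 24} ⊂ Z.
K = |A + A| / |A| = 28/8 = 7/2

Enumerate A + A = {a + b : a, b ∈ A}. With |A| = 8, there are |A|^2 = 64 ordered sum pairs; collecting distinct values, A + A = {-28, -24, -20, -17, -13, -10, -7, -6, -3, 1, 4, 7, 8, 10, 11, 14, 15, 18, 21, 22, 25, 28, 31, 36, 39, 42, 45, 48}, so |A + A| = 28. Thus K = 28/8 = 7/2. For comparison, the minimum possible |A + A| over all 8-element sets is 2·8 − 1 = 15 (so min K = 15/8), attained only by arithmetic progressions.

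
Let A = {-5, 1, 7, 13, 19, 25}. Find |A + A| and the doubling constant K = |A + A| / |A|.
K = |A + A| / |A| = 11/6

Enumerate A + A = {a + b : a, b ∈ A}. With |A| = 6, there are |A|^2 = 36 ordered sum pairs; collecting distinct values, A + A = {-10, -4, 2, 8, 14, 20, 26, 32, 38, 44, 50}, so |A + A| = 11. Thus K = 11/6. Here |A + A| = 2|A| − 1 = 11, the minimum possible — so K = 11/6 is minimal, which holds iff A is an arithmetic progression.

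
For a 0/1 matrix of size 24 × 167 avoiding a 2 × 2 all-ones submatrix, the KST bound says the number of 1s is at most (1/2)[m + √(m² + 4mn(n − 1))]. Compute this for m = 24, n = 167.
z(24, 167; 2, 2) ≤ (1/2)[24 + √(24² + 4·24·167·166)] = (1/2)[24 + √2661888] = 827.7647

Kővári–Sós–Turán: let r_1, ..., r_24 be the row sums and z = Σ r_i the total number of 1s. Each pair of columns can share at most one row with both entries 1 (else a 2×2 all-ones block appears), so Σ_i C(r_i, 2) ≤ C(167, 2) = 13861. By convexity Σ_i C(r_i, 2) ≥ 24·C(z/24, 2) = z(z − 24)/(2·24), giving z² − 24z − 24·167·166 ≤ 0 and hence z ≤ (1/2)[24 + √(576 + 4·665328)] = (1/2)[24 + √2661888] ≈ (1/2)(24 + 1631.5293) = 827.7647.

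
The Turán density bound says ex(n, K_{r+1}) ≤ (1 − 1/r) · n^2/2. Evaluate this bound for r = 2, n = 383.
Turán density bound = (1/2) · 383^2/2 = 146689/4 ≈ 36672.25

Turán's theorem: ex(n, K_{r+1}) is achieved by the complete r-partite Turán graph T(n, r) with parts as balanced as possible, and is at most (1 − 1/r) · n^2/2. For r = 2, n = 383: the density bound is (1/2) · 146689/2 = 146689/4 ≈ 36672.25. The integer-valued extremum is e(T(383, 2)) = 36672, which is strictly less than the density bound 146689/4 since 2 ∤ 383 (the parts of T(383, 2) cannot all be equal).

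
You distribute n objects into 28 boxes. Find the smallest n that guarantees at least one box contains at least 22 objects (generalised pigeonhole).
n = (22 − 1)·28 + 1 = 589

By the generalised pigeonhole principle, to guarantee some box contains ≥ r objects we need more than (r − 1) · k objects total. Threshold: n = (r − 1) · k + 1. With r = 22 and k = 28: n = 21 · 28 + 1 = 588 + 1 = 589. For n = 588 = 21 · 28, we can put exactly 21 objects in every box, avoiding 22 in any single one — so 589 is tight.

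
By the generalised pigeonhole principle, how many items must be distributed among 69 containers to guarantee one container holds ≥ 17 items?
n = (17 − 1)·69 + 1 = 1105

By the generalised pigeonhole principle, to guarantee some box contains ≥ r objects we need more than (r − 1) · k objects total. Threshold: n = (r − 1) · k + 1. With r = 17 and k = 69: n = 16 · 69 + 1 = 1104 + 1 = 1105. For n = 1104 = 16 · 69, we can put exactly 16 objects in every box, avoiding 17 in any single one — so 1105 is tight.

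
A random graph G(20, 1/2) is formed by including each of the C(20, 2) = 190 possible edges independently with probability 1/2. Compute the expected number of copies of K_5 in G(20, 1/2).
E[# K_5] = C(20, 5) · (1/2)^C(5, 2) = 15504 / 2^10 = 969/64 = 15.140625

For each 5-subset S of vertices (there are C(20, 5) = 15504 such S), let X_S = 1 if S induces a K_5 (all C(5, 2) = 10 edges present). Then P(X_S = 1) = (1/2)^10 = 1/1024. By linearity of expectation, E[# K_5] = C(20, 5) · (1/2)^10 = 15504 / 1024 = 969/64 = 15.140625.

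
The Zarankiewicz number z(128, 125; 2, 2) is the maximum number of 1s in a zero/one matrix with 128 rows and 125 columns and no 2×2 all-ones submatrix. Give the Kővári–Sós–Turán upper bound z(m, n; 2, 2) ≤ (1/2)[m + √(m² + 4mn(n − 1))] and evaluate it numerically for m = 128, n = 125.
z(128, 125; 2, 2) ≤ (1/2)[128 + √(128² + 4·128·125·124)] = (1/2)[128 + √7952384] = 1473.9986

Kővári–Sós–Turán: let r_1, ..., r_128 be the row sums and z = Σ r_i the total number of 1s. Each pair of columns can share at most one row with both entries 1 (else a 2×2 all-ones block appears), so Σ_i C(r_i, 2) ≤ C(125, 2) = 7750. By convexity Σ_i C(r_i, 2) ≥ 128·C(z/128, 2) = z(z − 128)/(2·128), giving z² − 128z − 128·125·124 ≤ 0 and hence z ≤ (1/2)[128 + √(16384 + 4·1984000)] = (1/2)[128 + √7952384] ≈ (1/2)(128 + 2819.9972) = 1473.9986.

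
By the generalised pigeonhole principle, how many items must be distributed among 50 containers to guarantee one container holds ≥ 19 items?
n = (19 − 1)·50 + 1 = 901

By the generalised pigeonhole principle, to guarantee some box contains ≥ r objects we need more than (r − 1) · k objects total. Threshold: n = (r − 1) · k + 1. With r = 19 and k = 50: n = 18 · 50 + 1 = 900 + 1 = 901. For n = 900 = 18 · 50, we can put exactly 18 objects in every box, avoiding 19 in any single one — so 901 is tight.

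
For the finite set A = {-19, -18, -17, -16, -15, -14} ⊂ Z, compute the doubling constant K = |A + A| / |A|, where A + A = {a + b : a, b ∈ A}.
K = |A + A| / |A| = 11/6

Enumerate A + A = {a + b : a, b ∈ A}. With |A| = 6, there are |A|^2 = 36 ordered sum pairs; collecting distinct values, A + A = {-38, -37, -36, -35, -34, -33, -32, -31, -30, -29, -28}, so |A + A| = 11. Thus K = 11/6. Here |A + A| = 2|A| − 1 = 11, the minimum possible — so K = 11/6 is minimal, which holds iff A is an arithmetic progression.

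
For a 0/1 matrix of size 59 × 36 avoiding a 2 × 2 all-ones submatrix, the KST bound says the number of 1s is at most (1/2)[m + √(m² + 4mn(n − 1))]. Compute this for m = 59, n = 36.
z(59, 36; 2, 2) ≤ (1/2)[59 + √(59² + 4·59·36·35)] = (1/2)[59 + √300841] = 303.7449

Kővári–Sós–Turán: let r_1, ..., r_59 be the row sums and z = Σ r_i the total number of 1s. Each pair of columns can share at most one row with both entries 1 (else a 2×2 all-ones block appears), so Σ_i C(r_i, 2) ≤ C(36, 2) = 630. By convexity Σ_i C(r_i, 2) ≥ 59·C(z/59, 2) = z(z − 59)/(2·59), giving z² − 59z − 59·36·35 ≤ 0 and hence z ≤ (1/2)[59 + √(3481 + 4·74340)] = (1/2)[59 + √300841] ≈ (1/2)(59 + 548.4897) = 303.7449.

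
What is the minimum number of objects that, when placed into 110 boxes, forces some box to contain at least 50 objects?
n = (50 − 1)·110 + 1 = 5391

By the generalised pigeonhole principle, to guarantee some box contains ≥ r objects we need more than (r − 1) · k objects total. Threshold: n = (r − 1) · k + 1. With r = 50 and k = 110: n = 49 · 110 + 1 = 5390 + 1 = 5391. For n = 5390 = 49 · 110, we can put exactly 49 objects in every box, avoiding 50 in any single one — so 5391 is tight.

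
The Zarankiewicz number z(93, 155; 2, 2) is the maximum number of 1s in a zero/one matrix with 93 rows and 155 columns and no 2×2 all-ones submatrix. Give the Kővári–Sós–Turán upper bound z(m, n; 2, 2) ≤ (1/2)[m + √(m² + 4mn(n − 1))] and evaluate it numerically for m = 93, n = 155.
z(93, 155; 2, 2) ≤ (1/2)[93 + √(93² + 4·93·155·154)] = (1/2)[93 + √8888289] = 1537.1617

Kővári–Sós–Turán: let r_1, ..., r_93 be the row sums and z = Σ r_i the total number of 1s. Each pair of columns can share at most one row with both entries 1 (else a 2×2 all-ones block appears), so Σ_i C(r_i, 2) ≤ C(155, 2) = 11935. By convexity Σ_i C(r_i, 2) ≥ 93·C(z/93, 2) = z(z − 93)/(2·93), giving z² − 93z − 93·155·154 ≤ 0 and hence z ≤ (1/2)[93 + √(8649 + 4·2219910)] = (1/2)[93 + √8888289] ≈ (1/2)(93 + 2981.3234) = 1537.1617.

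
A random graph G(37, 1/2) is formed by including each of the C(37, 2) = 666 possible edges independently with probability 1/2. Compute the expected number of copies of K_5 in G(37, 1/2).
E[# K_5] = C(37, 5) · (1/2)^C(5, 2) = 435897 / 2^10 ≈ 425.680664

For each 5-subset S of vertices (there are C(37, 5) = 435897 such S), let X_S = 1 if S induces a K_5 (all C(5, 2) = 10 edges present). Then P(X_S = 1) = (1/2)^10 = 1/1024. By linearity of expectation, E[# K_5] = C(37, 5) · (1/2)^10 = 435897 / 1024 ≈ 425.680664.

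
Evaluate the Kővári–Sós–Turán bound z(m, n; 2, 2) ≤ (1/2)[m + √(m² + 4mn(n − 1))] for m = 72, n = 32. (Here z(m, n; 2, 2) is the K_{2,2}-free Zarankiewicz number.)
z(72, 32; 2, 2) ≤ (1/2)[72 + √(72² + 4·72·32·31)] = (1/2)[72 + √290880] = 305.6665

Kővári–Sós–Turán: let r_1, ..., r_72 be the row sums and z = Σ r_i the total number of 1s. Each pair of columns can share at most one row with both entries 1 (else a 2×2 all-ones block appears), so Σ_i C(r_i, 2) ≤ C(32, 2) = 496. By convexity Σ_i C(r_i, 2) ≥ 72·C(z/72, 2) = z(z − 72)/(2·72), giving z² − 72z − 72·32·31 ≤ 0 and hence z ≤ (1/2)[72 + √(5184 + 4·71424)] = (1/2)[72 + √290880] ≈ (1/2)(72 + 539.3329) = 305.6665.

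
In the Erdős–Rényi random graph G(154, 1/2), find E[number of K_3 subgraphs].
E[# K_3] = C(154, 3) · (1/2)^C(3, 2) = 596904 / 2^3 = 74613

For each 3-subset S of vertices (there are C(154, 3) = 596904 such S), let X_S = 1 if S induces a K_3 (all C(3, 2) = 3 edges present). Then P(X_S = 1) = (1/2)^3 = 1/8. By linearity of expectation, E[# K_3] = C(154, 3) · (1/2)^3 = 596904 / 8 = 74613.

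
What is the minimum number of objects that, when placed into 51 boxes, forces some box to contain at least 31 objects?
n = (31 − 1)·51 + 1 = 1531

By the generalised pigeonhole principle, to guarantee some box contains ≥ r objects we need more than (r − 1) · k objects total. Threshold: n = (r − 1) · k + 1. With r = 31 and k = 51: n = 30 · 51 + 1 = 1530 + 1 = 1531. For n = 1530 = 30 · 51, we can put exactly 30 objects in every box, avoiding 31 in any single one — so 1531 is tight.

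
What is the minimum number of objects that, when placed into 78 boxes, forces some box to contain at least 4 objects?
n = (4 − 1)·78 + 1 = 235

By the generalised pigeonhole principle, to guarantee some box contains ≥ r objects we need more than (r − 1) · k objects total. Threshold: n = (r − 1) · k + 1. With r = 4 and k = 78: n = 3 · 78 + 1 = 234 + 1 = 235. For n = 234 = 3 · 78, we can put exactly 3 objects in every box, avoiding 4 in any single one — so 235 is tight.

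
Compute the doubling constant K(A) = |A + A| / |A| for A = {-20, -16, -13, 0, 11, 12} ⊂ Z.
K = |A + A| / |A| = 21/6 = 7/2

Enumerate A + A = {a + b : a, b ∈ A}. With |A| = 6, there are |A|^2 = 36 ordered sum pairs; collecting distinct values, A + A = {-40, -36, -33, -32, -29, -26, -20, -16, -13, -9, -8, -5, -4, -2, -1, 0, 11, 12, 22, 23, 24}, so |A + A| = 21. Thus K = 21/6 = 7/2. For comparison, the minimum possible |A + A| over all 6-element sets is 2·6 − 1 = 11 (so min K = 11/6), attained only by arithmetic progressions.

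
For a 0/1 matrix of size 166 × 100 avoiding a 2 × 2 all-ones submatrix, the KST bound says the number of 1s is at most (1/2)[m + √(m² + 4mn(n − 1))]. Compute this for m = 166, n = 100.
z(166, 100; 2, 2) ≤ (1/2)[166 + √(166² + 4·166·100·99)] = (1/2)[166 + √6601156] = 1367.6357

Kővári–Sós–Turán: let r_1, ..., r_166 be the row sums and z = Σ r_i the total number of 1s. Each pair of columns can share at most one row with both entries 1 (else a 2×2 all-ones block appears), so Σ_i C(r_i, 2) ≤ C(100, 2) = 4950. By convexity Σ_i C(r_i, 2) ≥ 166·C(z/166, 2) = z(z − 166)/(2·166), giving z² − 166z − 166·100·99 ≤ 0 and hence z ≤ (1/2)[166 + √(27556 + 4·1643400)] = (1/2)[166 + √6601156] ≈ (1/2)(166 + 2569.2715) = 1367.6357.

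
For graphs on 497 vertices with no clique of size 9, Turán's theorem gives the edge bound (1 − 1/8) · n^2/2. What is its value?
Turán density bound = (7/8) · 497^2/2 = 1729063/16 ≈ 108066.4375

Turán's theorem: ex(n, K_{r+1}) is achieved by the complete r-partite Turán graph T(n, r) with parts as balanced as possible, and is at most (1 − 1/r) · n^2/2. For r = 8, n = 497: the density bound is (7/8) · 247009/2 = 1729063/16 ≈ 108066.4375. The integer-valued extremum is e(T(497, 8)) = 108066, which is strictly less than the density bound 1729063/16 since 8 ∤ 497 (the parts of T(497, 8) cannot all be equal).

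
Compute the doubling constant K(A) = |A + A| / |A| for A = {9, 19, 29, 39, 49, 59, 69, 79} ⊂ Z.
K = |A + A| / |A| = 15/8

Enumerate A + A = {a + b : a, b ∈ A}. With |A| = 8, there are |A|^2 = 64 ordered sum pairs; collecting distinct values, A + A = {18, 28, 38, 48, 58, 68, 78, 88, 98, 108, 118, 128, 138, 148, 158}, so |A + A| = 15. Thus K = 15/8. Here |A + A| = 2|A| − 1 = 15, the minimum possible — so K = 15/8 is minimal, which holds iff A is an arithmetic progression.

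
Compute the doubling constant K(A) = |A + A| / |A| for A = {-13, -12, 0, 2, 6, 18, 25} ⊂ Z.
K = |A + A| / |A| = 26/7

Enumerate A + A = {a + b : a, b ∈ A}. With |A| = 7, there are |A|^2 = 49 ordered sum pairs; collecting distinct values, A + A = {-26, -25, -24, -13, -12, -11, -10, -7, -6, 0, 2, 4, 5, 6, 8, 12, 13, 18, 20, 24, 25, 27, 31, 36, 43, 50}, so |A + A| = 26. Thus K = 26/7. For comparison, the minimum possible |A + A| over all 7-element sets is 2·7 − 1 = 13 (so min K = 13/7), attained only by arithmetic progressions.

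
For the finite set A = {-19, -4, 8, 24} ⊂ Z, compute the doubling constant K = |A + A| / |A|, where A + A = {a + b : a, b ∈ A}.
K = |A + A| / |A| = 10/4 = 5/2

Enumerate A + A = {a + b : a, b ∈ A}. With |A| = 4, there are |A|^2 = 16 ordered sum pairs; collecting distinct values, A + A = {-38, -23, -11, -8, 4, 5, 16, 20, 32, 48}, so |A + A| = 10. Thus K = 10/4 = 5/2. For comparison, the minimum possible |A + A| over all 4-element sets is 2·4 − 1 = 7 (so min K = 7/4), attained only by arithmetic progressions.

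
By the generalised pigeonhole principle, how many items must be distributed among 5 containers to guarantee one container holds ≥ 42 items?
n = (42 − 1)·5 + 1 = 206

By the generalised pigeonhole principle, to guarantee some box contains ≥ r objects we need more than (r − 1) · k objects total. Threshold: n = (r − 1) · k + 1. With r = 42 and k = 5: n = 41 · 5 + 1 = 205 + 1 = 206. For n = 205 = 41 · 5, we can put exactly 41 objects in every box, avoiding 42 in any single one — so 206 is tight.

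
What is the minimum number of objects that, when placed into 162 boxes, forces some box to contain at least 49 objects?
n = (49 − 1)·162 + 1 = 7777

By the generalised pigeonhole principle, to guarantee some box contains ≥ r objects we need more than (r − 1) · k objects total. Threshold: n = (r − 1) · k + 1. With r = 49 and k = 162: n = 48 · 162 + 1 = 7776 + 1 = 7777. For n = 7776 = 48 · 162, we can put exactly 48 objects in every box, avoiding 49 in any single one — so 7777 is tight.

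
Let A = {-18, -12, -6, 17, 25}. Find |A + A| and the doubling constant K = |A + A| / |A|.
K = |A + A| / |A| = 14/5

Enumerate A + A = {a + b : a, b ∈ A}. With |A| = 5, there are |A|^2 = 25 ordered sum pairs; collecting distinct values, A + A = {-36, -30, -24, -18, -12, -1, 5, 7, 11, 13, 19, 34, 42, 50}, so |A + A| = 14. Thus K = 14/5. For comparison, the minimum possible |A + A| over all 5-element sets is 2·5 − 1 = 9 (so min K = 9/5), attained only by arithmetic progressions.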